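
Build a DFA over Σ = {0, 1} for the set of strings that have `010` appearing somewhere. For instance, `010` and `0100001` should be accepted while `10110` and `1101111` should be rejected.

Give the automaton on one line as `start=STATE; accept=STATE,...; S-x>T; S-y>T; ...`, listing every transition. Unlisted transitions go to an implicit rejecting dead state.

start=A; accept=D; A-0>B; A-1>A; B-0>B; B-1>C; C-0>D; C-1>A; D-0>D; D-1>D

States A..C record the length of the longest prefix of `010` that matches the current input suffix. Reaching D means `010` has been seen, and we stay there forever. Accept from D.
       0  1 
>  A   B  A 
   B   B  C 
   C   D  A 
 * D   D  D 
(> = start, * = accepting)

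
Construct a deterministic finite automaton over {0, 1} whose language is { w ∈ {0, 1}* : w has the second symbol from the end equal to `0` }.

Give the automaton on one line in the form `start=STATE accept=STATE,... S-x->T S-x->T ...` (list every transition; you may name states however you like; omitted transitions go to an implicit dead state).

A DFA must remember the last 2 symbols (since which symbol is second-to-last isn't known until the input ends). Use one state per possible window of the last ≤2 symbols; accept from those whose window starts with `0`.
A 7-state machine:
        0   1  
>  s0   s1  s2 
   s1   s3  s4 
   s2   s5  s6 
 * s3   s3  s4 
 * s4   s5  s6 
   s5   s3  s4 
   s6   s5  s6 
(> = start, * = accepting)

start=s0 accept=s3,s4 s0-0->s1 s0-1->s2 s1-0->s3 s1-1->s4 s2-0->s5 s2-1->s6 s3-0->s3 s3-1->s4 s4-0->s5 s4-1->s6 s5-0->s3 s5-1->s4 s6-0->s5 s6-1->s6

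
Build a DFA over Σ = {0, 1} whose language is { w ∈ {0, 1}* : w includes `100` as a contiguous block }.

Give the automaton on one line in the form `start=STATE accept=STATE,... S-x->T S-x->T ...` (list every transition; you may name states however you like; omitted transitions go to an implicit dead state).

start=s0 accept=s3 s0-0->s0 s0-1->s1 s1-0->s2 s1-1->s1 s2-0->s3 s2-1->s1 s3-0->s3 s3-1->s3

States s0..s2 record the length of the longest prefix of `100` that matches the current input suffix. Reaching s3 means `100` has been seen, and we stay there forever. Accept from s3.
A 4-state machine:
        0   1  
>  s0   s0  s1 
   s1   s2  s1 
   s2   s3  s1 
 * s3   s3  s3 
(> = start, * = accepting)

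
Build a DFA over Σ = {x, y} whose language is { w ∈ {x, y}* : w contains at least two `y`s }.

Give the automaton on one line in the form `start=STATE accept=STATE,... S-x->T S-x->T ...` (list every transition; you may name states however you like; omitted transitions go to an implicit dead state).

start=s0 accept=s2,s3 s0-x->s0 s0-y->s1 s1-x->s1 s1-y->s2 s2-x->s2 s2-y->s3 s3-x->s3 s3-y->s3

Count `y`s, saturating at 3: states s0 through s2 mean 0 through 2 `y`s seen; s3 means more than 2. Each `y` increments (capped at s3); other symbols loop. Accept from {s2, s3}.
A 4-state machine:
        x   y  
>  s0   s0  s1 
   s1   s1  s2 
 * s2   s2  s3 
 * s3   s3  s3 
(> = start, * = accepting)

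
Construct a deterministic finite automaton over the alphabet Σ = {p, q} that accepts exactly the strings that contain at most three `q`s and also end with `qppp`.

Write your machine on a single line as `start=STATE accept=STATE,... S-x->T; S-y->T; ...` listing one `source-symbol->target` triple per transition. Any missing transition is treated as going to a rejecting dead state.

Build one automaton per condition and run them in lockstep. The first has 5 states tracking the count of `q`s, saturating at 4; the second has 5 states tracking how much of the suffix `qppp` has currently been matched. A product state is a pair (one from each), accepting exactly when both do.
          p    q  
>  S0     S0   S1 
   S1     S2   S3 
   S2     S4   S3 
   S3     S5   S6 
   S4     S7   S3 
   S5     S8   S6 
   S6     S9  S10 
 * S7    S11   S3 
   S8    S12   S6 
   S9    S13  S10 
   S10   S14  S10 
   S11   S11   S3 
 * S12   S15   S6 
   S13   S16  S10 
   S14   S17  S10 
   S15   S15   S6 
 * S16   S18  S10 
   S17   S19  S10 
   S18   S18  S10 
   S19   S20  S10 
   S20   S20  S10 
(> = start, * = accepting)

start=S0; accept=S7,S12,S16; S0-p->S0; S0-q->S1; S1-p->S2; S1-q->S3; S2-p->S4; S2-q->S3; S3-p->S5; S3-q->S6; S4-p->S7; S4-q->S3; S5-p->S8; S5-q->S6; S6-p->S9; S6-q->S10; S7-p->S11; S7-q->S3; S8-p->S12; S8-q->S6; S9-p->S13; S9-q->S10; S10-p->S14; S10-q->S10; S11-p->S11; S11-q->S3; S12-p->S15; S12-q->S6; S13-p->S16; S13-q->S10; S14-p->S17; S14-q->S10; S15-p->S15; S15-q->S6; S16-p->S18; S16-q->S10; S17-p->S19; S17-q->S10; S18-p->S18; S18-q->S10; S19-p->S20; S19-q->S10; S20-p->S20; S20-q->S10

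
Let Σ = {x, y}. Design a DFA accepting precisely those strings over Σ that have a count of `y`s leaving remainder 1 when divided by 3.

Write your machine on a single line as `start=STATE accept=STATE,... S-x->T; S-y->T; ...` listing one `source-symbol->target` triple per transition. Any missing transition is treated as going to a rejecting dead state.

start=S0; accept=S1; S0-x->S0; S0-y->S1; S1-x->S1; S1-y->S2; S2-x->S2; S2-y->S0

Keep the running count of `y`s modulo 3: each `y` advances along the cycle S0 → S1 → S2 → S0 while other symbols loop. Accept at S1.
With 3 states:
        x   y  
>  S0   S0  S1 
 * S1   S1  S2 
   S2   S2  S0 
(> = start, * = accepting)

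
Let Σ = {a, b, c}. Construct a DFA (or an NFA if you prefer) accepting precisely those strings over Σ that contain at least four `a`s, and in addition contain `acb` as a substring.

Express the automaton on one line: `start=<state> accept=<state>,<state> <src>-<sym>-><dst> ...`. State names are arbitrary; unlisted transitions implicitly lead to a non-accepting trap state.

Run two small machines in parallel and take their product. The first has 6 states tracking the count of `a`s, saturating at 5; the second has 4 states tracking whether and how much of `acb` has been seen. A product state is a pair (one from each), accepting exactly when both do.
21 states suffice.
          a    b    c  
>  s0     s1   s0   s0 
   s1     s2   s3   s4 
   s2     s5   s6   s7 
   s3     s2   s3   s3 
   s4     s2   s8   s3 
   s5     s9  s10  s11 
   s6     s5   s6   s6 
   s7     s5  s12   s6 
   s8    s12   s8   s8 
   s9    s13  s14  s15 
   s10    s9  s10  s10 
   s11    s9  s16  s10 
   s12   s16  s12  s12 
   s13   s13  s17  s18 
   s14   s13  s14  s14 
   s15   s13  s19  s14 
   s16   s19  s16  s16 
   s17   s13  s17  s17 
   s18   s13  s20  s17 
 * s19   s20  s19  s19 
 * s20   s20  s20  s20 
(> = start, * = accepting)

start=s0 accept=s19,s20 s0-a->s1 s0-b->s0 s0-c->s0 s1-a->s2 s1-b->s3 s1-c->s4 s2-a->s5 s2-b->s6 s2-c->s7 s3-a->s2 s3-b->s3 s3-c->s3 s4-a->s2 s4-b->s8 s4-c->s3 s5-a->s9 s5-b->s10 s5-c->s11 s6-a->s5 s6-b->s6 s6-c->s6 s7-a->s5 s7-b->s12 s7-c->s6 s8-a->s12 s8-b->s8 s8-c->s8 s9-a->s13 s9-b->s14 s9-c->s15 s10-a->s9 s10-b->s10 s10-c->s10 s11-a->s9 s11-b->s16 s11-c->s10 s12-a->s16 s12-b->s12 s12-c->s12 s13-a->s13 s13-b->s17 s13-c->s18 s14-a->s13 s14-b->s14 s14-c->s14 s15-a->s13 s15-b->s19 s15-c->s14 s16-a->s19 s16-b->s16 s16-c->s16 s17-a->s13 s17-b->s17 s17-c->s17 s18-a->s13 s18-b->s20 s18-c->s17 s19-a->s20 s19-b->s19 s19-c->s19 s20-a->s20 s20-b->s20 s20-c->s20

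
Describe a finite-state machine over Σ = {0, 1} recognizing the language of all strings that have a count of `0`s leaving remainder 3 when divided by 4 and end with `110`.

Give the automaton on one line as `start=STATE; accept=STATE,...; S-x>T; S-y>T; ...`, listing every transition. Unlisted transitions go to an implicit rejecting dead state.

start=q0; accept=q6; q0-0>q1; q0-1>q0; q1-0>q2; q1-1>q1; q2-0>q3; q2-1>q4; q3-0>q0; q3-1>q3; q4-0>q3; q4-1>q5; q5-0>q6; q5-1>q5; q6-0>q0; q6-1>q3

Handle the two conditions separately and then intersect. The first has 4 states tracking the count of `0`s modulo 4; the second has 4 states tracking how much of the suffix `110` has currently been matched. A product state is a pair (one from each), accepting exactly when both do. Equivalent product states are then merged.
7 states suffice.
        0   1  
>  q0   q1  q0 
   q1   q2  q1 
   q2   q3  q4 
   q3   q0  q3 
   q4   q3  q5 
   q5   q6  q5 
 * q6   q0  q3 
(> = start, * = accepting)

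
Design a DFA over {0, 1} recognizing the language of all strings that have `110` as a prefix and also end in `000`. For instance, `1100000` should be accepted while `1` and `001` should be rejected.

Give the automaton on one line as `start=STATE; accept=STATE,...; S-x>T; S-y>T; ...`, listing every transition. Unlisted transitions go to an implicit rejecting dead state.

Build one automaton per condition and run them in lockstep. The first has 5 states tracking whether the input so far still matches the prefix `110`; the second has 4 states tracking how much of the suffix `000` has currently been matched. A product state is a pair (one from each), accepting exactly when both do. Equivalent product states are then merged.
An 8-state machine:
        0   1  
>  q0   q1  q2 
   q1   q1  q1 
   q2   q1  q3 
   q3   q4  q1 
   q4   q5  q6 
   q5   q7  q6 
   q6   q4  q6 
 * q7   q7  q6 
(> = start, * = accepting)

start=q0; accept=q7; q0-0>q1; q0-1>q2; q1-0>q1; q1-1>q1; q2-0>q1; q2-1>q3; q3-0>q4; q3-1>q1; q4-0>q5; q4-1>q6; q5-0>q7; q5-1>q6; q6-0>q4; q6-1>q6; q7-0>q7; q7-1>q6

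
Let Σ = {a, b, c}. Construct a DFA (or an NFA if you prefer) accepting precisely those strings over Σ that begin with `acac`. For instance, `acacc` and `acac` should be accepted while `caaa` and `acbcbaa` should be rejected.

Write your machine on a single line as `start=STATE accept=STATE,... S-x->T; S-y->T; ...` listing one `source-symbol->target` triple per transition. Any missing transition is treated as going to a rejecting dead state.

Walk along `acac` while the input agrees: from s0 take `a` to s1, and so on. Any deviation drops to the rejecting sink s5. Once s4 is reached the prefix is confirmed and every continuation is accepted.
6 states suffice.
        a   b   c  
>  s0   s1  s5  s5 
   s1   s5  s5  s2 
   s2   s3  s5  s5 
   s3   s5  s5  s4 
 * s4   s4  s4  s4 
   s5   s5  s5  s5 
(> = start, * = accepting)

start=s0; accept=s4; s0-a->s1; s0-b->s5; s0-c->s5; s1-a->s5; s1-b->s5; s1-c->s2; s2-a->s3; s2-b->s5; s2-c->s5; s3-a->s5; s3-b->s5; s3-c->s4; s4-a->s4; s4-b->s4; s4-c->s4; s5-a->s5; s5-b->s5; s5-c->s5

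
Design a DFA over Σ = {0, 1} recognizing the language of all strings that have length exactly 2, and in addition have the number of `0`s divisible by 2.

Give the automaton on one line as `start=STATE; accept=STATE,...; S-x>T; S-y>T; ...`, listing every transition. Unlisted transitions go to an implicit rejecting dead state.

start=q0; accept=q3; q0-0>q1; q0-1>q2; q1-0>q3; q1-1>q4; q2-0>q4; q2-1>q3; q3-0>q4; q3-1>q4; q4-0>q4; q4-1>q4

Run two small machines in parallel and take their product. One (4 states) tracks the input length, saturating at 3; the other (2 states) tracks the count of `0`s modulo 2. Each combined state is a pair, one component from each; accept when both components accept. Equivalent product states are then merged.
5 states suffice.
        0   1  
>  q0   q1  q2 
   q1   q3  q4 
   q2   q4  q3 
 * q3   q4  q4 
   q4   q4  q4 
(> = start, * = accepting)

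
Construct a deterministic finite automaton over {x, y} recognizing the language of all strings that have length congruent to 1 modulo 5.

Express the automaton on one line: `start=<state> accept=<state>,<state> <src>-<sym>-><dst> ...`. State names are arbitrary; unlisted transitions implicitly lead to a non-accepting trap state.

Only the length mod 5 matters, so use a 5-cycle: from any state, every input symbol moves to the next state, wrapping q4 back to q0. Mark q1 accepting.
A 5-state machine:
        x   y  
>  q0   q1  q1 
 * q1   q2  q2 
   q2   q3  q3 
   q3   q4  q4 
   q4   q0  q0 
(> = start, * = accepting)

start=q0 accept=q1 q0-x->q1 q0-y->q1 q1-x->q2 q1-y->q2 q2-x->q3 q2-y->q3 q3-x->q4 q3-y->q4 q4-x->q0 q4-y->q0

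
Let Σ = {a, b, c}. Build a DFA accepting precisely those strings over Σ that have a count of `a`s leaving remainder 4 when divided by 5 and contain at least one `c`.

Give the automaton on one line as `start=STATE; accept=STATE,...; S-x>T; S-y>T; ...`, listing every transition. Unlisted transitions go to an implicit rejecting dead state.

Handle the two conditions separately and then intersect. One (5 states) tracks the count of `a`s modulo 5; the other (3 states) tracks the count of `c`s, saturating at 2. Each combined state is a pair, one component from each; accept when both components accept.
With 15 states:
          a    b    c  
>  s0     s1   s0   s2 
   s1     s3   s1   s4 
   s2     s4   s2   s5 
   s3     s6   s3   s7 
   s4     s7   s4   s8 
   s5     s8   s5   s5 
   s6     s9   s6  s10 
   s7    s10   s7  s11 
   s8    s11   s8   s8 
   s9     s0   s9  s12 
   s10   s12  s10  s13 
   s11   s13  s11  s11 
 * s12    s2  s12  s14 
   s13   s14  s13  s13 
 * s14    s5  s14  s14 
(> = start, * = accepting)

start=s0; accept=s12,s14; s0-a>s1; s0-b>s0; s0-c>s2; s1-a>s3; s1-b>s1; s1-c>s4; s2-a>s4; s2-b>s2; s2-c>s5; s3-a>s6; s3-b>s3; s3-c>s7; s4-a>s7; s4-b>s4; s4-c>s8; s5-a>s8; s5-b>s5; s5-c>s5; s6-a>s9; s6-b>s6; s6-c>s10; s7-a>s10; s7-b>s7; s7-c>s11; s8-a>s11; s8-b>s8; s8-c>s8; s9-a>s0; s9-b>s9; s9-c>s12; s10-a>s12; s10-b>s10; s10-c>s13; s11-a>s13; s11-b>s11; s11-c>s11; s12-a>s2; s12-b>s12; s12-c>s14; s13-a>s14; s13-b>s13; s13-c>s13; s14-a>s5; s14-b>s14; s14-c>s14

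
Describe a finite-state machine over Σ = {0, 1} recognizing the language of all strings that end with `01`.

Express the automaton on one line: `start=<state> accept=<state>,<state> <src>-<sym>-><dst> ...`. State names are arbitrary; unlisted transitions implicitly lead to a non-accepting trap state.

Remember how much of `01` the current input suffix matches. State q0 means no match yet; q1 means the last symbol is `0`; q2 means the last 2 symbols are `01`. Only q2 accepts. On a mismatch, fall back to the longest proper suffix that is still a prefix of `01`.
3 states suffice.
        0   1  
>  q0   q1  q0 
   q1   q1  q2 
 * q2   q1  q0 
(> = start, * = accepting)

start=q0 accept=q2 q0-0->q1 q0-1->q0 q1-0->q1 q1-1->q2 q2-0->q1 q2-1->q0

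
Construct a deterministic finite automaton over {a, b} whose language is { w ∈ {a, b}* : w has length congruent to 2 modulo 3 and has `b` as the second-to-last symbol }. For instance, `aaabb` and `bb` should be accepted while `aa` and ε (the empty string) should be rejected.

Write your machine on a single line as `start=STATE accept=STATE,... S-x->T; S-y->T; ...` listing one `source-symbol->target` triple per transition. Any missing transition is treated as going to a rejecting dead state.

Run two small machines in parallel and take their product. One (3 states) tracks the input length modulo 3; the other (7 states) tracks the last 2 symbols read. Each combined state is a pair, one component from each; accept when both components accept.
15 states suffice.
          a    b  
>  S0     S1   S2 
   S1     S3   S4 
   S2     S5   S6 
   S3     S7   S8 
   S4     S9  S10 
 * S5     S7   S8 
 * S6     S9  S10 
   S7    S11  S12 
   S8    S13  S14 
   S9    S11  S12 
   S10   S13  S14 
   S11    S3   S4 
   S12    S5   S6 
   S13    S3   S4 
   S14    S5   S6 
(> = start, * = accepting)

start=S0; accept=S5,S6; S0-a->S1; S0-b->S2; S1-a->S3; S1-b->S4; S2-a->S5; S2-b->S6; S3-a->S7; S3-b->S8; S4-a->S9; S4-b->S10; S5-a->S7; S5-b->S8; S6-a->S9; S6-b->S10; S7-a->S11; S7-b->S12; S8-a->S13; S8-b->S14; S9-a->S11; S9-b->S12; S10-a->S13; S10-b->S14; S11-a->S3; S11-b->S4; S12-a->S5; S12-b->S6; S13-a->S3; S13-b->S4; S14-a->S5; S14-b->S6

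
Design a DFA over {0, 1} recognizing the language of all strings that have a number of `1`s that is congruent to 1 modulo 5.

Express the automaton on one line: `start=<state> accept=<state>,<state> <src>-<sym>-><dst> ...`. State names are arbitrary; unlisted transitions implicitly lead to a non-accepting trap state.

start=q0 accept=q1 q0-0->q0 q0-1->q1 q1-0->q1 q1-1->q2 q2-0->q2 q2-1->q3 q3-0->q3 q3-1->q4 q4-0->q4 q4-1->q0

The only thing that matters is how many `1`s have appeared, reduced mod 5. Use one state per residue: q0 for 0, …, q4 for 4. Reading `1` moves to the next residue; anything else stays put. q1 is accepting.
        0   1  
>  q0   q0  q1 
 * q1   q1  q2 
   q2   q2  q3 
   q3   q3  q4 
   q4   q4  q0 
(> = start, * = accepting)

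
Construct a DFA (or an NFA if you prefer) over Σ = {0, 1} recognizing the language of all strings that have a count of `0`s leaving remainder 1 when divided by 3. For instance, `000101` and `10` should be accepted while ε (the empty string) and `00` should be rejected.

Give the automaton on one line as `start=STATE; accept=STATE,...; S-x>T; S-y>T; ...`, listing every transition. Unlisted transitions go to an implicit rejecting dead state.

Keep the running count of `0`s modulo 3: each `0` advances along the cycle q0 → q1 → q2 → q0 while other symbols loop. Accept at q1.
3 states suffice.
        0   1  
>  q0   q1  q0 
 * q1   q2  q1 
   q2   q0  q2 
(> = start, * = accepting)

start=q0; accept=q1; q0-0>q1; q0-1>q0; q1-0>q2; q1-1>q1; q2-0>q0; q2-1>q2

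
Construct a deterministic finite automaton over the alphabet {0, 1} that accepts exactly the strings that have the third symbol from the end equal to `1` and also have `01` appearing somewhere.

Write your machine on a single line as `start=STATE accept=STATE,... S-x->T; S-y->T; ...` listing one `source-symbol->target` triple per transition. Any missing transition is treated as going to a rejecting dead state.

Run two small machines in parallel and take their product. The first has 15 states tracking the last 3 symbols read; the second has 3 states tracking whether and how much of `01` has been seen. A product state is a pair (one from each), accepting exactly when both do. Equivalent product states are then merged.
With 11 states:
          0    1  
>  s0     s1   s2 
   s1     s1   s3 
   s2     s4   s2 
   s3     s5   s6 
   s4     s1   s7 
   s5     s8   s7 
   s6     s9  s10 
 * s7     s5   s6 
 * s8     s1   s3 
 * s9     s8   s7 
 * s10    s9  s10 
(> = start, * = accepting)

start=s0; accept=s7,s8,s9,s10; s0-0->s1; s0-1->s2; s1-0->s1; s1-1->s3; s2-0->s4; s2-1->s2; s3-0->s5; s3-1->s6; s4-0->s1; s4-1->s7; s5-0->s8; s5-1->s7; s6-0->s9; s6-1->s10; s7-0->s5; s7-1->s6; s8-0->s1; s8-1->s3; s9-0->s8; s9-1->s7; s10-0->s9; s10-1->s10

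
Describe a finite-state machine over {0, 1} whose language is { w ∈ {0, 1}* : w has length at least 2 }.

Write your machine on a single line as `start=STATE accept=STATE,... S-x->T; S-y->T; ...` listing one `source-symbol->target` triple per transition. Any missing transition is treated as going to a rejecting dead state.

Count input length up to 3: every symbol moves from q0 toward q3, which means 'more than 2' and absorbs. Accept from {q2, q3}.
4 states suffice.
        0   1  
>  q0   q1  q1 
   q1   q2  q2 
 * q2   q3  q3 
 * q3   q3  q3 
(> = start, * = accepting)

start=q0; accept=q2,q3; q0-0->q1; q0-1->q1; q1-0->q2; q1-1->q2; q2-0->q3; q2-1->q3; q3-0->q3; q3-1->q3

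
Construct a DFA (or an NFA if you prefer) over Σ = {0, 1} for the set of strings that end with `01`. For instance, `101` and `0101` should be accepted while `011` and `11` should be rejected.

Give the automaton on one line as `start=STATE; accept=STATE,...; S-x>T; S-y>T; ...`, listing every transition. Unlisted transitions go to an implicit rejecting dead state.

start=A; accept=C; A-0>B; A-1>A; B-0>B; B-1>C; C-0>B; C-1>A

Let each state record the length of the longest suffix of the input read so far that is also a prefix of `01`. B means the last symbol is `0`; C means the last 2 symbols are `01`. Accept only at C, where the string currently ends in `01`.
With 3 states:
       0  1 
>  A   B  A 
   B   B  C 
 * C   B  A 
(> = start, * = accepting)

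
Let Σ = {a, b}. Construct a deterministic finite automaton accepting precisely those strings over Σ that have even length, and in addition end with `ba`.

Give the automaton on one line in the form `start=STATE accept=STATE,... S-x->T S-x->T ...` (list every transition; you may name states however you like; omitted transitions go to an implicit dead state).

start=s0 accept=s3 s0-a->s1 s0-b->s2 s1-a->s0 s1-b->s0 s2-a->s3 s2-b->s0 s3-a->s1 s3-b->s2

Run two small machines in parallel and take their product. The first has 2 states tracking the input length modulo 2; the second has 3 states tracking how much of the suffix `ba` has currently been matched. A product state is a pair (one from each), accepting exactly when both do. Minimizing collapses redundant product states.
        a   b  
>  s0   s1  s2 
   s1   s0  s0 
   s2   s3  s0 
 * s3   s1  s2 
(> = start, * = accepting)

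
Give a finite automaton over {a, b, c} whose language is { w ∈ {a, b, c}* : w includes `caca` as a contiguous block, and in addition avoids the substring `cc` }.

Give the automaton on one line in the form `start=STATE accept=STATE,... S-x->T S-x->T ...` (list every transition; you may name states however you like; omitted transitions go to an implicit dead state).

start=q0 accept=q5,q6 q0-a->q0 q0-b->q0 q0-c->q1 q1-a->q2 q1-b->q0 q1-c->q3 q2-a->q0 q2-b->q0 q2-c->q4 q3-a->q3 q3-b->q3 q3-c->q3 q4-a->q5 q4-b->q0 q4-c->q3 q5-a->q5 q5-b->q5 q5-c->q6 q6-a->q5 q6-b->q5 q6-c->q3

Handle the two conditions separately and then intersect. One (5 states) tracks whether and how much of `caca` has been seen; the other (3 states) tracks partial matches of the forbidden pattern `cc`. Each combined state is a pair, one component from each; accept when both components accept. Minimizing collapses redundant product states.
With 7 states:
        a   b   c  
>  q0   q0  q0  q1 
   q1   q2  q0  q3 
   q2   q0  q0  q4 
   q3   q3  q3  q3 
   q4   q5  q0  q3 
 * q5   q5  q5  q6 
 * q6   q5  q5  q3 
(> = start, * = accepting)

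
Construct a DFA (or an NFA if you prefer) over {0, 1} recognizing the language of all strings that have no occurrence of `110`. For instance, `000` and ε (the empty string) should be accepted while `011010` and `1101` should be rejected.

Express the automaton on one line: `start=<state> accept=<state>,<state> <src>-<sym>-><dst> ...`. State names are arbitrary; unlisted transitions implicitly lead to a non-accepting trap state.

Track partial matches of the forbidden pattern `110`. State s3 is a dead state reached once `110` has occurred; every other state accepts. s0 means no part of `110` is currently matched.
With 4 states:
        0   1  
>* s0   s0  s1 
 * s1   s0  s2 
 * s2   s3  s2 
   s3   s3  s3 
(> = start, * = accepting)

start=s0 accept=s0,s1,s2 s0-0->s0 s0-1->s1 s1-0->s0 s1-1->s2 s2-0->s3 s2-1->s2 s3-0->s3 s3-1->s3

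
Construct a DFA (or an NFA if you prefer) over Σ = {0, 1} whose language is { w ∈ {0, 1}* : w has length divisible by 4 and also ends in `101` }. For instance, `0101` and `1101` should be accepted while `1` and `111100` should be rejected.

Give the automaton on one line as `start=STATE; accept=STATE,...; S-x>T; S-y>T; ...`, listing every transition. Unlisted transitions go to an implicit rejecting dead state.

start=A; accept=M; A-0>B; A-1>C; B-0>D; B-1>E; C-0>F; C-1>E; D-0>G; D-1>H; E-0>I; E-1>H; F-0>G; F-1>J; G-0>A; G-1>K; H-0>L; H-1>K; I-0>A; I-1>M; J-0>L; J-1>K; K-0>N; K-1>C; L-0>B; L-1>O; M-0>N; M-1>C; N-0>D; N-1>P; O-0>F; O-1>E; P-0>I; P-1>H

Handle the two conditions separately and then intersect. One (4 states) tracks the input length modulo 4; the other (4 states) tracks how much of the suffix `101` has currently been matched. Each combined state is a pair, one component from each; accept when both components accept.
With 16 states:
       0  1 
>  A   B  C 
   B   D  E 
   C   F  E 
   D   G  H 
   E   I  H 
   F   G  J 
   G   A  K 
   H   L  K 
   I   A  M 
   J   L  K 
   K   N  C 
   L   B  O 
 * M   N  C 
   N   D  P 
   O   F  E 
   P   I  H 
(> = start, * = accepting)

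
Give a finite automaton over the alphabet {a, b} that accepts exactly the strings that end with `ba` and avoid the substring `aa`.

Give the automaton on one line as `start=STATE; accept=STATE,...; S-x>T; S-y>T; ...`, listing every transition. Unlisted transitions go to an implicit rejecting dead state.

start=q0; accept=q4; q0-a>q1; q0-b>q2; q1-a>q3; q1-b>q2; q2-a>q4; q2-b>q2; q3-a>q3; q3-b>q3; q4-a>q3; q4-b>q2

Run two small machines in parallel and take their product. The first has 3 states tracking how much of the suffix `ba` has currently been matched; the second has 3 states tracking partial matches of the forbidden pattern `aa`. A product state is a pair (one from each), accepting exactly when both do. Equivalent product states are then merged.
        a   b  
>  q0   q1  q2 
   q1   q3  q2 
   q2   q4  q2 
   q3   q3  q3 
 * q4   q3  q2 
(> = start, * = accepting)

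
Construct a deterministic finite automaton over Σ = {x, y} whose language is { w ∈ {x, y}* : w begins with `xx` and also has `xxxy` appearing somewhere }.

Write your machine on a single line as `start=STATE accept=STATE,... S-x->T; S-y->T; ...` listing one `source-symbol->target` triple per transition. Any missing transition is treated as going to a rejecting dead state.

Run two small machines in parallel and take their product. The first has 4 states tracking whether the input so far still matches the prefix `xx`; the second has 5 states tracking whether and how much of `xxxy` has been seen. A product state is a pair (one from each), accepting exactly when both do.
12 states suffice.
          x    y  
>  s0     s1   s2 
   s1     s3   s2 
   s2     s4   s2 
   s3     s5   s6 
   s4     s7   s2 
   s5     s5   s8 
   s6     s9   s6 
   s7    s10   s2 
 * s8     s8   s8 
   s9     s3   s6 
   s10   s10  s11 
   s11   s11  s11 
(> = start, * = accepting)

start=s0; accept=s8; s0-x->s1; s0-y->s2; s1-x->s3; s1-y->s2; s2-x->s4; s2-y->s2; s3-x->s5; s3-y->s6; s4-x->s7; s4-y->s2; s5-x->s5; s5-y->s8; s6-x->s9; s6-y->s6; s7-x->s10; s7-y->s2; s8-x->s8; s8-y->s8; s9-x->s3; s9-y->s6; s10-x->s10; s10-y->s11; s11-x->s11; s11-y->s11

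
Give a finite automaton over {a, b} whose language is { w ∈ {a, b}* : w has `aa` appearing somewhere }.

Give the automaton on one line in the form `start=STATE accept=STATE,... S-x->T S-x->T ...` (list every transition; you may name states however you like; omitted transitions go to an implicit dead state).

States s0..s1 record the length of the longest prefix of `aa` that matches the current input suffix. Reaching s2 means `aa` has been seen, and we stay there forever. Accept from s2.
        a   b  
>  s0   s1  s0 
   s1   s2  s0 
 * s2   s2  s2 
(> = start, * = accepting)

start=s0 accept=s2 s0-a->s1 s0-b->s0 s1-a->s2 s1-b->s0 s2-a->s2 s2-b->s2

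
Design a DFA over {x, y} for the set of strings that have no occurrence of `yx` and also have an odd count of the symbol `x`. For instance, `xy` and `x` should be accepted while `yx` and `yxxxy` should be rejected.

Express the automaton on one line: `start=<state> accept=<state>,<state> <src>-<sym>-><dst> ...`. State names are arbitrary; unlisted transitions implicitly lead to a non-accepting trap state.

Build one automaton per condition and run them in lockstep. The first has 3 states tracking partial matches of the forbidden pattern `yx`; the second has 2 states tracking the count of `x`s modulo 2. A product state is a pair (one from each), accepting exactly when both do. Minimizing collapses redundant product states.
        x   y  
>  s0   s1  s2 
 * s1   s0  s3 
   s2   s2  s2 
 * s3   s2  s3 
(> = start, * = accepting)

start=s0 accept=s1,s3 s0-x->s1 s0-y->s2 s1-x->s0 s1-y->s3 s2-x->s2 s2-y->s2 s3-x->s2 s3-y->s3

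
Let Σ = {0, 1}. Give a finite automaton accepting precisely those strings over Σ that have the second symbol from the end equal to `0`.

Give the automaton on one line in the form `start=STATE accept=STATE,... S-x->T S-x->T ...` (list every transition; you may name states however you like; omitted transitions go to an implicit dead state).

start=A accept=D,E A-0->B A-1->C B-0->D B-1->E C-0->F C-1->G D-0->D D-1->E E-0->F E-1->G F-0->D F-1->E G-0->F G-1->G

A DFA must remember the last 2 symbols (since which symbol is second-to-last isn't known until the input ends). Use one state per possible window of the last ≤2 symbols; accept from those whose window starts with `0`.
A 7-state machine:
       0  1 
>  A   B  C 
   B   D  E 
   C   F  G 
 * D   D  E 
 * E   F  G 
   F   D  E 
   G   F  G 
(> = start, * = accepting)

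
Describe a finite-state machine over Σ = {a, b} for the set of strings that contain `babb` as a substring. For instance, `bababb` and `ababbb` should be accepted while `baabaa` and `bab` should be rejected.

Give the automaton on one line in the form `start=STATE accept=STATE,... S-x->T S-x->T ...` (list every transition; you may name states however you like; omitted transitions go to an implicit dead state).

start=q0 accept=q4 q0-a->q0 q0-b->q1 q1-a->q2 q1-b->q1 q2-a->q0 q2-b->q3 q3-a->q2 q3-b->q4 q4-a->q4 q4-b->q4

Track how much of `babb` has been matched so far: state q0 is no progress, q4 is the absorbing accept state reached once `babb` has occurred. Intermediate states record partial matches; on a mismatch, fall back to the longest reusable overlap.
5 states suffice.
        a   b  
>  q0   q0  q1 
   q1   q2  q1 
   q2   q0  q3 
   q3   q2  q4 
 * q4   q4  q4 
(> = start, * = accepting)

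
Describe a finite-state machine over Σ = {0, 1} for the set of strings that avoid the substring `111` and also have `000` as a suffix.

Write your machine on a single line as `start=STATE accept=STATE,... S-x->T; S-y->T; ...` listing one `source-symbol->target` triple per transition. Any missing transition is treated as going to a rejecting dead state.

start=S0; accept=S5; S0-0->S1; S0-1->S2; S1-0->S3; S1-1->S2; S2-0->S1; S2-1->S4; S3-0->S5; S3-1->S2; S4-0->S1; S4-1->S6; S5-0->S5; S5-1->S2; S6-0->S6; S6-1->S6

Build one automaton per condition and run them in lockstep. One (4 states) tracks partial matches of the forbidden pattern `111`; the other (4 states) tracks how much of the suffix `000` has currently been matched. Each combined state is a pair, one component from each; accept when both components accept. After merging equivalent states the machine shrinks.
A 7-state machine:
        0   1  
>  S0   S1  S2 
   S1   S3  S2 
   S2   S1  S4 
   S3   S5  S2 
   S4   S1  S6 
 * S5   S5  S2 
   S6   S6  S6 
(> = start, * = accepting)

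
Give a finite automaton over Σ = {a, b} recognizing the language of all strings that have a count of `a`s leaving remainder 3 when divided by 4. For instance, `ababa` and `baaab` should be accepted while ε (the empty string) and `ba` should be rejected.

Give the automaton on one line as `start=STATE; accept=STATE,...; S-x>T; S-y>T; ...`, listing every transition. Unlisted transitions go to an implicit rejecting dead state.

start=S0; accept=S3; S0-a>S1; S0-b>S0; S1-a>S2; S1-b>S1; S2-a>S3; S2-b>S2; S3-a>S0; S3-b>S3

Keep the running count of `a`s modulo 4: each `a` advances along the cycle S0 → S1 → S2 → S3 → S0 while other symbols loop. Accept at S3.
A 4-state machine:
        a   b  
>  S0   S1  S0 
   S1   S2  S1 
   S2   S3  S2 
 * S3   S0  S3 
(> = start, * = accepting)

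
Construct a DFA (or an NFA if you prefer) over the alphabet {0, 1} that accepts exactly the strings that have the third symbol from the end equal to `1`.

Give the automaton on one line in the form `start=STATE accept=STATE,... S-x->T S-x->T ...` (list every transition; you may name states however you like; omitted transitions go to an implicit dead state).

start=q0 accept=q11,q12,q13,q14 q0-0->q1 q0-1->q2 q1-0->q3 q1-1->q4 q2-0->q5 q2-1->q6 q3-0->q7 q3-1->q8 q4-0->q9 q4-1->q10 q5-0->q11 q5-1->q12 q6-0->q13 q6-1->q14 q7-0->q7 q7-1->q8 q8-0->q9 q8-1->q10 q9-0->q11 q9-1->q12 q10-0->q13 q10-1->q14 q11-0->q7 q11-1->q8 q12-0->q9 q12-1->q10 q13-0->q11 q13-1->q12 q14-0->q13 q14-1->q14

A DFA must remember the last 3 symbols (since which symbol is third-to-last isn't known until the input ends). Use one state per possible window of the last ≤3 symbols; accept from those whose window starts with `1`.
          0    1  
>  q0     q1   q2 
   q1     q3   q4 
   q2     q5   q6 
   q3     q7   q8 
   q4     q9  q10 
   q5    q11  q12 
   q6    q13  q14 
   q7     q7   q8 
   q8     q9  q10 
   q9    q11  q12 
   q10   q13  q14 
 * q11    q7   q8 
 * q12    q9  q10 
 * q13   q11  q12 
 * q14   q13  q14 
(> = start, * = accepting)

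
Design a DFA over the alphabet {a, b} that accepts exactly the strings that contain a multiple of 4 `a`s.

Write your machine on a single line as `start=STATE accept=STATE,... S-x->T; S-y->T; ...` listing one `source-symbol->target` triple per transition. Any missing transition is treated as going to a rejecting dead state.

start=q0; accept=q0; q0-a->q1; q0-b->q0; q1-a->q2; q1-b->q1; q2-a->q3; q2-b->q2; q3-a->q0; q3-b->q3

The only thing that matters is how many `a`s have appeared, reduced mod 4. Use one state per residue: q0 for 0, …, q3 for 3. Reading `a` moves to the next residue; anything else stays put. q0 is accepting.
        a   b  
>* q0   q1  q0 
   q1   q2  q1 
   q2   q3  q2 
   q3   q0  q3 
(> = start, * = accepting)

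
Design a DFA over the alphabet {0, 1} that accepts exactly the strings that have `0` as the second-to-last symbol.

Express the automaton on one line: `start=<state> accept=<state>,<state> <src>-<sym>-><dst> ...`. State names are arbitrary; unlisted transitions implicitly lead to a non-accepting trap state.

start=A accept=D,E A-0->B A-1->C B-0->D B-1->E C-0->F C-1->G D-0->D D-1->E E-0->F E-1->G F-0->D F-1->E G-0->F G-1->G

Because acceptance depends on a position counted from the end, the machine has to buffer the most recent 2 symbols. Make each state the string of the last up-to-2 symbols read; on input `x` shift the window left and append `x`. Accept when the buffered window has length 2 and begins with `0`.
       0  1 
>  A   B  C 
   B   D  E 
   C   F  G 
 * D   D  E 
 * E   F  G 
   F   D  E 
   G   F  G 
(> = start, * = accepting)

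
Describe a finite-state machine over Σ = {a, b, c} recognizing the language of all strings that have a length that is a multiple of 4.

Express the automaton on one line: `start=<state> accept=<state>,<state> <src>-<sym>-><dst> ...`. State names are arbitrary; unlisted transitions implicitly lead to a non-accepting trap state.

start=q0 accept=q0 q0-a->q1 q0-b->q1 q0-c->q1 q1-a->q2 q1-b->q2 q1-c->q2 q2-a->q3 q2-b->q3 q2-c->q3 q3-a->q0 q3-b->q0 q3-c->q0

Only the length mod 4 matters, so use a 4-cycle: from any state, every input symbol moves to the next state, wrapping q3 back to q0. Mark q0 accepting.
A 4-state machine:
        a   b   c  
>* q0   q1  q1  q1 
   q1   q2  q2  q2 
   q2   q3  q3  q3 
   q3   q0  q0  q0 
(> = start, * = accepting)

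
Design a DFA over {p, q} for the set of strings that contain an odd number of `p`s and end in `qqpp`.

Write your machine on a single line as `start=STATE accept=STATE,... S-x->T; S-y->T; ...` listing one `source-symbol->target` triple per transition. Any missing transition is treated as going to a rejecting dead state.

Run two small machines in parallel and take their product. One (2 states) tracks the count of `p`s modulo 2; the other (5 states) tracks how much of the suffix `qqpp` has currently been matched. Each combined state is a pair, one component from each; accept when both components accept. Minimizing collapses redundant product states.
With 6 states:
        p   q  
>  s0   s1  s0 
   s1   s0  s2 
   s2   s0  s3 
   s3   s4  s3 
   s4   s5  s0 
 * s5   s0  s2 
(> = start, * = accepting)

start=s0; accept=s5; s0-p->s1; s0-q->s0; s1-p->s0; s1-q->s2; s2-p->s0; s2-q->s3; s3-p->s4; s3-q->s3; s4-p->s5; s4-q->s0; s5-p->s0; s5-q->s2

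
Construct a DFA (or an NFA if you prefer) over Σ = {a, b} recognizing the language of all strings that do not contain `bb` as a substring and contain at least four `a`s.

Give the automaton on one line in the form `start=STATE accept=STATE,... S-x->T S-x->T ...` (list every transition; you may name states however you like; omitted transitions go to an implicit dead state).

Build one automaton per condition and run them in lockstep. One (3 states) tracks partial matches of the forbidden pattern `bb`; the other (6 states) tracks the count of `a`s, saturating at 5. Each combined state is a pair, one component from each; accept when both components accept. Minimizing collapses redundant product states.
          a    b  
>  q0     q1   q2 
   q1     q3   q4 
   q2     q1   q5 
   q3     q6   q7 
   q4     q3   q5 
   q5     q5   q5 
   q6     q8   q9 
   q7     q6   q5 
 * q8     q8  q10 
   q9     q8   q5 
 * q10    q8   q5 
(> = start, * = accepting)

start=q0 accept=q8,q10 q0-a->q1 q0-b->q2 q1-a->q3 q1-b->q4 q2-a->q1 q2-b->q5 q3-a->q6 q3-b->q7 q4-a->q3 q4-b->q5 q5-a->q5 q5-b->q5 q6-a->q8 q6-b->q9 q7-a->q6 q7-b->q5 q8-a->q8 q8-b->q10 q9-a->q8 q9-b->q5 q10-a->q8 q10-b->q5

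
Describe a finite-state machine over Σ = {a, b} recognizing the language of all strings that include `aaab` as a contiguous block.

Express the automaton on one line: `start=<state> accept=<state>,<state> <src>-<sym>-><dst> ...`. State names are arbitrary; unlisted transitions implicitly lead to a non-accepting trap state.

start=S0 accept=S4 S0-a->S1 S0-b->S0 S1-a->S2 S1-b->S0 S2-a->S3 S2-b->S0 S3-a->S3 S3-b->S4 S4-a->S4 S4-b->S4

Track how much of `aaab` has been matched so far: state S0 is no progress, S4 is the absorbing accept state reached once `aaab` has occurred. Intermediate states record partial matches; on a mismatch, fall back to the longest reusable overlap.
        a   b  
>  S0   S1  S0 
   S1   S2  S0 
   S2   S3  S0 
   S3   S3  S4 
 * S4   S4  S4 
(> = start, * = accepting)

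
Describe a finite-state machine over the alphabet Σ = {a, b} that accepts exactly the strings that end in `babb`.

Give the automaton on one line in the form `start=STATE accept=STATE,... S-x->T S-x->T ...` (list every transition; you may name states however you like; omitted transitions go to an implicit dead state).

start=q0 accept=q4 q0-a->q0 q0-b->q1 q1-a->q2 q1-b->q1 q2-a->q0 q2-b->q3 q3-a->q2 q3-b->q4 q4-a->q2 q4-b->q1

Remember how much of `babb` the current input suffix matches. State q0 means no match yet; q1 means the last symbol is `b`; q2 means the last 2 symbols are `ba`; q3 means the last 3 symbols are `bab`; q4 means the last 4 symbols are `babb`. Only q4 accepts. On a mismatch, fall back to the longest proper suffix that is still a prefix of `babb`.
A 5-state machine:
        a   b  
>  q0   q0  q1 
   q1   q2  q1 
   q2   q0  q3 
   q3   q2  q4 
 * q4   q2  q1 
(> = start, * = accepting)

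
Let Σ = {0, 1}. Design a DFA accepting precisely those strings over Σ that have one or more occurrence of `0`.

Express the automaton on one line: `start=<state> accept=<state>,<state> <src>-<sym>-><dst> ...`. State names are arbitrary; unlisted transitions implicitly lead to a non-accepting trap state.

start=q0 accept=q1,q2 q0-0->q1 q0-1->q0 q1-0->q2 q1-1->q1 q2-0->q2 q2-1->q2

Only the number of `0`s matters, and only up to 2. Make a chain q0 → q1 → q2 advanced by each `0` (with q2 absorbing); every other symbol self-loops. The accepting set is {q1, q2}.
3 states suffice.
        0   1  
>  q0   q1  q0 
 * q1   q2  q1 
 * q2   q2  q2 
(> = start, * = accepting)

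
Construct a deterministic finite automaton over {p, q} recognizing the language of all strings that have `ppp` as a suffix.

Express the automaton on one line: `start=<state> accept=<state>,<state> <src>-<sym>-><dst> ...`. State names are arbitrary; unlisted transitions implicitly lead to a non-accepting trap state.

start=s0 accept=s3 s0-p->s1 s0-q->s0 s1-p->s2 s1-q->s0 s2-p->s3 s2-q->s0 s3-p->s3 s3-q->s0

Let each state record the length of the longest suffix of the input read so far that is also a prefix of `ppp`. s1 means the last symbol is `p`; s2 means the last 2 symbols are `pp`; s3 means the last 3 symbols are `ppp`. Accept only at s3, where the string currently ends in `ppp`.
A 4-state machine:
        p   q  
>  s0   s1  s0 
   s1   s2  s0 
   s2   s3  s0 
 * s3   s3  s0 
(> = start, * = accepting)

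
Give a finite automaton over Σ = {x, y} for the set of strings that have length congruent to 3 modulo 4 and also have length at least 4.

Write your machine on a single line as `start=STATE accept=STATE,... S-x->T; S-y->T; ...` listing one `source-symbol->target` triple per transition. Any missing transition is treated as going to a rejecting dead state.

Handle the two conditions separately and then intersect. One (4 states) tracks the input length modulo 4; the other (6 states) tracks the input length, saturating at 5. Each combined state is a pair, one component from each; accept when both components accept. Equivalent product states are then merged.
8 states suffice.
        x   y  
>  S0   S1  S1 
   S1   S2  S2 
   S2   S3  S3 
   S3   S4  S4 
   S4   S5  S5 
   S5   S6  S6 
   S6   S7  S7 
 * S7   S4  S4 
(> = start, * = accepting)

start=S0; accept=S7; S0-x->S1; S0-y->S1; S1-x->S2; S1-y->S2; S2-x->S3; S2-y->S3; S3-x->S4; S3-y->S4; S4-x->S5; S4-y->S5; S5-x->S6; S5-y->S6; S6-x->S7; S6-y->S7; S7-x->S4; S7-y->S4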